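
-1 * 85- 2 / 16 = -85.12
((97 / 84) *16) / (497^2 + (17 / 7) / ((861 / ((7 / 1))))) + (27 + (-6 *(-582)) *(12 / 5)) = 4470317283707 / 531686915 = 8407.80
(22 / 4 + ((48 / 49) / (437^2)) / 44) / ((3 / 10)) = 5661276125 / 308796873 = 18.33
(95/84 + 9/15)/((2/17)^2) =210103/1680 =125.06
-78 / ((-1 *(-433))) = -78 / 433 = -0.18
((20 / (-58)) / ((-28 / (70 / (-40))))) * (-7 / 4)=35 / 928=0.04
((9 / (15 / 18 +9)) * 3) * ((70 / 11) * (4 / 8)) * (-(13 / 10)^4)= -16194087 / 649000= -24.95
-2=-2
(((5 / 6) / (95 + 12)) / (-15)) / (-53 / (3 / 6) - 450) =1 / 1070856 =0.00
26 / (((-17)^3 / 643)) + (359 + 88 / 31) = 54590863 / 152303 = 358.44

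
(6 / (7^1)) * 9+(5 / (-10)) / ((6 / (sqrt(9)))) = 209 / 28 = 7.46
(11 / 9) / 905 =0.00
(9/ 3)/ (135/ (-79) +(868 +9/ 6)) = 474/ 137111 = 0.00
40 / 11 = 3.64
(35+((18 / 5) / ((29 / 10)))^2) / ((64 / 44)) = 338041 / 13456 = 25.12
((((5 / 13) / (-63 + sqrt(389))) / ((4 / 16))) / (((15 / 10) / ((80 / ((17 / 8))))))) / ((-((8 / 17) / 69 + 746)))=14720 * sqrt(389) / 1018139291 + 927360 / 1018139291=0.00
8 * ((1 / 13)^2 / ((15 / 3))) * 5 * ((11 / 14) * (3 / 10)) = 66 / 5915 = 0.01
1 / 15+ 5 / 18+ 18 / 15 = 139 / 90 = 1.54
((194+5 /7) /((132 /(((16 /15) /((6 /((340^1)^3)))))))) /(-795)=-12964.95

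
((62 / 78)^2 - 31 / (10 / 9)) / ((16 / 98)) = -20322701 / 121680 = -167.02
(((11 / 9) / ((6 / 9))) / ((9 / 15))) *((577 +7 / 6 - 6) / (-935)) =-1.87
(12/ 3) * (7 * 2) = 56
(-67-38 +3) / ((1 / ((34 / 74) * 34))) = -58956 / 37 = -1593.41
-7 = -7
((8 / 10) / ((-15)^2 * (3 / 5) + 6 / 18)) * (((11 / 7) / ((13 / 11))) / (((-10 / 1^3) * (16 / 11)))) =-3993 / 7389200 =-0.00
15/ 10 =3/ 2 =1.50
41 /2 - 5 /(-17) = 707 /34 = 20.79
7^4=2401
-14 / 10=-7 / 5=-1.40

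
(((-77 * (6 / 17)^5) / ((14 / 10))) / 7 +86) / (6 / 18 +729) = 0.12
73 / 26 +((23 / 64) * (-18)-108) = -46451 / 416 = -111.66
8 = 8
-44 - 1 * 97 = -141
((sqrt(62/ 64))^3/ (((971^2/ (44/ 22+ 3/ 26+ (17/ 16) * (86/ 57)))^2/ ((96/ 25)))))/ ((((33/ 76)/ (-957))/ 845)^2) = 2140847812800151 * sqrt(62)/ 85339118522976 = 197.53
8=8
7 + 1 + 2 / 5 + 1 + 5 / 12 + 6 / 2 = 12.82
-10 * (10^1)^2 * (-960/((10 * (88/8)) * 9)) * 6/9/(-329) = -1.96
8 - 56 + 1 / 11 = -527 / 11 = -47.91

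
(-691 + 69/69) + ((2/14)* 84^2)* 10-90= 9300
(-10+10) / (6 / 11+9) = 0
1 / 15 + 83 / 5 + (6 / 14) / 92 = 32209 / 1932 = 16.67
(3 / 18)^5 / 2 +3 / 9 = 5185 / 15552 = 0.33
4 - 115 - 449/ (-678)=-74809/ 678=-110.34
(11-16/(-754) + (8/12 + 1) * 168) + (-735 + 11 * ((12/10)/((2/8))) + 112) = -526252/1885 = -279.18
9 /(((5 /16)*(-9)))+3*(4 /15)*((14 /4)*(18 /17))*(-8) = -2288 /85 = -26.92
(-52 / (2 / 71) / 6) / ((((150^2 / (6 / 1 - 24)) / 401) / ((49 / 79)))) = 18136027 / 296250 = 61.22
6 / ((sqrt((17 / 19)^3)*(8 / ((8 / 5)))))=114*sqrt(323) / 1445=1.42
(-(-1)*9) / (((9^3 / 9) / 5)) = 5 / 9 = 0.56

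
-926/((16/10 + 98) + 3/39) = -60190/6479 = -9.29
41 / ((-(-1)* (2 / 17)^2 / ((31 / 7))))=367319 / 28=13118.54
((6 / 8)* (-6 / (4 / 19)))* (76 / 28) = -3249 / 56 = -58.02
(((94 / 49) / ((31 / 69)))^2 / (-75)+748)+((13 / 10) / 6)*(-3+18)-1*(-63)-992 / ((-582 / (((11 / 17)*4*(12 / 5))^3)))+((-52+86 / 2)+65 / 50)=1214.85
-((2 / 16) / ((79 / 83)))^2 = -6889 / 399424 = -0.02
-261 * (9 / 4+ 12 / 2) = -8613 / 4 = -2153.25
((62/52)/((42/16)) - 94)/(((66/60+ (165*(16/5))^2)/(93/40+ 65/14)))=-24912319/10655166522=-0.00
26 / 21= 1.24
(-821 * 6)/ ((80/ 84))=-51723/ 10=-5172.30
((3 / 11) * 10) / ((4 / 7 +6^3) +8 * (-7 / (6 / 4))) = 0.02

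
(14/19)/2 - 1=-12/19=-0.63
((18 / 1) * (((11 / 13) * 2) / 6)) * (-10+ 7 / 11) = -618 / 13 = -47.54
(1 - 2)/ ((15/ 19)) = -1.27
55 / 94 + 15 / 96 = 1115 / 1504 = 0.74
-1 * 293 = -293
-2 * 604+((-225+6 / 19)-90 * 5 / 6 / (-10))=-54157 / 38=-1425.18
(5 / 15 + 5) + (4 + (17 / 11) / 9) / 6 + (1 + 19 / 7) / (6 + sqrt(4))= 53995 / 8316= 6.49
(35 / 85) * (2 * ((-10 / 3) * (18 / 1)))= -840 / 17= -49.41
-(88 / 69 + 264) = -265.28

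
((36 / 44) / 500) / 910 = 9 / 5005000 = 0.00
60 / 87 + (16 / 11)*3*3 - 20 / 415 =363592 / 26477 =13.73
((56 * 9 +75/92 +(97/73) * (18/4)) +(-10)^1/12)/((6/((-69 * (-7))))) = 71922907/1752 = 41051.89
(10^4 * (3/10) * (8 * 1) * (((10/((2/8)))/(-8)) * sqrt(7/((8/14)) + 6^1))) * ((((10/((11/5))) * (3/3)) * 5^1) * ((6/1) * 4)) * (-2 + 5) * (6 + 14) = -21600000000 * sqrt(73)/11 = -16777316445.35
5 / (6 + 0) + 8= 53 / 6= 8.83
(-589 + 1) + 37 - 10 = -561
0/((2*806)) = 0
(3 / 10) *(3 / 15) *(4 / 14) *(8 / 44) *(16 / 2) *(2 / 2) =48 / 1925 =0.02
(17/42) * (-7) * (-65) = 1105/6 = 184.17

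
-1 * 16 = -16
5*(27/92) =135/92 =1.47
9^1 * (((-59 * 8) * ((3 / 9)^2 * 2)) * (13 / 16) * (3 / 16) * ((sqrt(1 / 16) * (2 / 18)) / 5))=-767 / 960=-0.80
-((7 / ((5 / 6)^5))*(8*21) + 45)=-9285201 / 3125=-2971.26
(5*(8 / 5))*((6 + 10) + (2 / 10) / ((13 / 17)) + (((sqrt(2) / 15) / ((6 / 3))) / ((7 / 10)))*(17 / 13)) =130.80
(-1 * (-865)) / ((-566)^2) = 865 / 320356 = 0.00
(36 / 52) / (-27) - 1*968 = -37753 / 39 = -968.03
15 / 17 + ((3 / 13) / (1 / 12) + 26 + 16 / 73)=481905 / 16133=29.87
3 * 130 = 390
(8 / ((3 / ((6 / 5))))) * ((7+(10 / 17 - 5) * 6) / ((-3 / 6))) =10592 / 85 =124.61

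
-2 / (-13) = 2 / 13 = 0.15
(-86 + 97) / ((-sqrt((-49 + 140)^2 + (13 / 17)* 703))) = -11* sqrt(663) / 2418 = -0.12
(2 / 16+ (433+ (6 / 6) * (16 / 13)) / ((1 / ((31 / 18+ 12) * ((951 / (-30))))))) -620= -13644565 / 72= -189507.85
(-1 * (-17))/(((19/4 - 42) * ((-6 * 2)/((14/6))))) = 119/1341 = 0.09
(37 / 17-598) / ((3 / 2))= -20258 / 51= -397.22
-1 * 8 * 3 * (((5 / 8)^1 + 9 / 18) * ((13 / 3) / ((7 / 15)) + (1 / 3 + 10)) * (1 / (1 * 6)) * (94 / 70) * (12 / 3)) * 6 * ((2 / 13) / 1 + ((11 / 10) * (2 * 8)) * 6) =-684556128 / 2275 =-300903.79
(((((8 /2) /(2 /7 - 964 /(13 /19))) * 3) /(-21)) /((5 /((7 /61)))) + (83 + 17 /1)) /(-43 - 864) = -0.11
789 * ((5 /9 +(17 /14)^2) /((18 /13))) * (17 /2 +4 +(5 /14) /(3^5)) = 260356730335 /18003384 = 14461.54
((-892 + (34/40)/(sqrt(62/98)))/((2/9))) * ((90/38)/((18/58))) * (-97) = 56456910/19- 3012723 * sqrt(31)/4712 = 2967856.44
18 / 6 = 3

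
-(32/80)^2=-4/25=-0.16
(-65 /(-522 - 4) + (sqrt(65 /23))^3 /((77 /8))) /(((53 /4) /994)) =129220 /13939 + 295360* sqrt(1495) /308407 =46.30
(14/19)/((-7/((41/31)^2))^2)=5651522/122828293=0.05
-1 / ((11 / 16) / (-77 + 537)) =-7360 / 11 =-669.09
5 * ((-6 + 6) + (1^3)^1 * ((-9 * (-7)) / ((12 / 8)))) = 210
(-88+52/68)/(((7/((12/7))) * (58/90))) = -800820/24157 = -33.15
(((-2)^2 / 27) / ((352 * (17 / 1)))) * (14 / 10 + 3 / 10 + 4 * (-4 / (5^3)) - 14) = -3107 / 10098000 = -0.00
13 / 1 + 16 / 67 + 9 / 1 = 1490 / 67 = 22.24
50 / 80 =5 / 8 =0.62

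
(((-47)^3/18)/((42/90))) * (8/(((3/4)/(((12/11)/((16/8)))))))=-16611680/231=-71912.03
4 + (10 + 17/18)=269/18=14.94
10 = 10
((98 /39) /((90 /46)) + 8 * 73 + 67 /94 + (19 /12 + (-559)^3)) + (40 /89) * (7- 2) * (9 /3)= -5129309709632597 /29364660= -174676284.68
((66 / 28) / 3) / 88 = 1 / 112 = 0.01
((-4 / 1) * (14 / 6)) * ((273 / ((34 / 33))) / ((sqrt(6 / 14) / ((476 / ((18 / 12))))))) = -784784 * sqrt(21) / 3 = -1198777.36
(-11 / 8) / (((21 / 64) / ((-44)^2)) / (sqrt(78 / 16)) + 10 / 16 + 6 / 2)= -0.38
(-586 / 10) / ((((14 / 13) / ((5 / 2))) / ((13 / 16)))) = -49517 / 448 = -110.53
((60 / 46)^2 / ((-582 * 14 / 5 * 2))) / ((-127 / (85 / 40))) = 6375 / 729876112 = 0.00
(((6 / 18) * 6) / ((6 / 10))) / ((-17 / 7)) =-70 / 51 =-1.37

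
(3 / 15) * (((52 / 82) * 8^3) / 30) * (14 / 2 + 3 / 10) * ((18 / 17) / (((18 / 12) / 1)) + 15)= 21622016 / 87125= 248.17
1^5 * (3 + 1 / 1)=4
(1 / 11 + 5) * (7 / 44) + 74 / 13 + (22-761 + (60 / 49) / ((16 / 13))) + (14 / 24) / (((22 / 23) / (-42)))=-116712539 / 154154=-757.12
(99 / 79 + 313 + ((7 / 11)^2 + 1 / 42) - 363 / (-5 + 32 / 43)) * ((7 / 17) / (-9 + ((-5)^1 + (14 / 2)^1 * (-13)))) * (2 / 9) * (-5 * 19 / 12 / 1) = 186114505453 / 67445895132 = 2.76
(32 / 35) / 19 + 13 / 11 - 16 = -108043 / 7315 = -14.77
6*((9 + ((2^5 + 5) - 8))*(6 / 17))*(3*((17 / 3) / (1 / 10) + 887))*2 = 7745616 / 17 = 455624.47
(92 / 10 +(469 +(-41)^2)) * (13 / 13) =10796 / 5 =2159.20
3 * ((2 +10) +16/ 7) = 300/ 7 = 42.86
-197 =-197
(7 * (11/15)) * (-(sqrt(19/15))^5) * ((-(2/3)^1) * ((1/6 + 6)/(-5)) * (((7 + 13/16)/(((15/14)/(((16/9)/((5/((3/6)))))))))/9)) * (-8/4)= 2.20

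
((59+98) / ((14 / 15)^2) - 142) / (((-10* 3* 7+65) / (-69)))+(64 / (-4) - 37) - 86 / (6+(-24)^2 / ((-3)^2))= -1024159 / 28420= -36.04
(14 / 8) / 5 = 7 / 20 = 0.35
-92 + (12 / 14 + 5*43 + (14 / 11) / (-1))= 9439 / 77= 122.58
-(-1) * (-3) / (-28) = 3 / 28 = 0.11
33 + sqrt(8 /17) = 2 * sqrt(34) /17 + 33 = 33.69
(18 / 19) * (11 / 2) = 99 / 19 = 5.21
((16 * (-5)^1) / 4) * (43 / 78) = -430 / 39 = -11.03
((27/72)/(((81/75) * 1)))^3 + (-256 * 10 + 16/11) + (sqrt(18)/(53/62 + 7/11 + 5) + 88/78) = -136498540537/53374464 + 2046 * sqrt(2)/4427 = -2556.72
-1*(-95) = 95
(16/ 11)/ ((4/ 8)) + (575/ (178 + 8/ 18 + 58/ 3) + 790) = 3116417/ 3916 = 795.82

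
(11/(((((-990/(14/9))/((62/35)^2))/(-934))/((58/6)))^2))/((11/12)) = 23780.65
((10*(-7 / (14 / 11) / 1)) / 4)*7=-385 / 4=-96.25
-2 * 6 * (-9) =108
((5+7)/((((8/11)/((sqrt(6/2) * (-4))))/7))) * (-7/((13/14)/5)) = 226380 * sqrt(3)/13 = 30161.67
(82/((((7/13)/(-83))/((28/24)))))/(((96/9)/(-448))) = 619346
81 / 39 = 27 / 13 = 2.08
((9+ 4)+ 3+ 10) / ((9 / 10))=260 / 9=28.89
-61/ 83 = -0.73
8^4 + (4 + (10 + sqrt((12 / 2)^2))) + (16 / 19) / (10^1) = 391028 / 95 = 4116.08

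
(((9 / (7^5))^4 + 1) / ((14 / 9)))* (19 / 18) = 758026529827376339 / 1117091728166568014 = 0.68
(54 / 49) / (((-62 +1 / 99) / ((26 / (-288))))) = 3861 / 2405704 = 0.00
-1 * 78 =-78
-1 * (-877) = 877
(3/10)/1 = 0.30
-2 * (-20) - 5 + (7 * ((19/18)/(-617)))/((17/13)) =6606341/188802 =34.99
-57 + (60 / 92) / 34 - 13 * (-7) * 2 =97765 / 782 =125.02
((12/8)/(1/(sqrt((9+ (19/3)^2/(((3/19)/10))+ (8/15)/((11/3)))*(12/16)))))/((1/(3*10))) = 3*sqrt(208231705)/22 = 1967.76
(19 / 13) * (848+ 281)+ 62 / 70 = 751188 / 455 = 1650.96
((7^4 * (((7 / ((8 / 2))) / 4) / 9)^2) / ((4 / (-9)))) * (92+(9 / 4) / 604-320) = 21601885837 / 7421952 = 2910.54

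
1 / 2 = 0.50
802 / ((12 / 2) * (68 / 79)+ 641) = 63358 / 51047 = 1.24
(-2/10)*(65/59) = -13/59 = -0.22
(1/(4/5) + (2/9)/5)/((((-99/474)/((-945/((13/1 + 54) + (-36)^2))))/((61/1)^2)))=479447129/29986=15989.03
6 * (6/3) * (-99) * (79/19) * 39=-3660228/19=-192643.58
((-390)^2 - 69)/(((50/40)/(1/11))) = 55284/5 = 11056.80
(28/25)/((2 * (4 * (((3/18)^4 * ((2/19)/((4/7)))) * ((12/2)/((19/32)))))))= 97.47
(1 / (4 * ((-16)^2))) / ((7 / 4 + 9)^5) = 1 / 147008443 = 0.00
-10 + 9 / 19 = -181 / 19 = -9.53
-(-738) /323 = 738 /323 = 2.28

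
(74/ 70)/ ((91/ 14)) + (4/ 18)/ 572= 14687/ 90090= 0.16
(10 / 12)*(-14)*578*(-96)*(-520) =-336627200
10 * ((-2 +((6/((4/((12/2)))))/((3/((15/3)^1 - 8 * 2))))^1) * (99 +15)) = -39900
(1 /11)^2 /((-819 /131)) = -0.00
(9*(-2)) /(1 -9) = 9 /4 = 2.25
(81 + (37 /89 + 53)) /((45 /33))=131593 /1335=98.57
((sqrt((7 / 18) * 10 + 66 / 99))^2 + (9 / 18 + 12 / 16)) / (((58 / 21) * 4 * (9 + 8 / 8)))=1463 / 27840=0.05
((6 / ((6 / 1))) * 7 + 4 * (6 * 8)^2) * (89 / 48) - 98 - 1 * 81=812255 / 48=16921.98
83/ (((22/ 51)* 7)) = 4233/ 154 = 27.49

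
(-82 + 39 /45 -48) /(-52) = 149 /60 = 2.48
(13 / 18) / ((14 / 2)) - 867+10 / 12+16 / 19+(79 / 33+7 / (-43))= -488608676 / 566181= -862.99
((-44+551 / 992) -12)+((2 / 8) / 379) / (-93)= -2017295 / 36384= -55.44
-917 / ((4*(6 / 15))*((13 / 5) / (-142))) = 31301.44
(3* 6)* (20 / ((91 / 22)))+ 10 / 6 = 24215 / 273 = 88.70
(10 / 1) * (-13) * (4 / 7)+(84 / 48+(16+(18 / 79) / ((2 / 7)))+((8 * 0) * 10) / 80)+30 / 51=-2073861 / 37604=-55.15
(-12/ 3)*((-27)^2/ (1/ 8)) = -23328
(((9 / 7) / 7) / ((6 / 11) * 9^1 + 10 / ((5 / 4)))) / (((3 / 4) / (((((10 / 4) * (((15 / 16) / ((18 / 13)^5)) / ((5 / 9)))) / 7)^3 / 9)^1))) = 70380602894374790875 / 20104164394222828363186176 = 0.00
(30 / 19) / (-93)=-10 / 589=-0.02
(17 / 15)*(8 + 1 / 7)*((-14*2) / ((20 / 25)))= -323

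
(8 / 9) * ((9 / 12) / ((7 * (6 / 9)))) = 1 / 7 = 0.14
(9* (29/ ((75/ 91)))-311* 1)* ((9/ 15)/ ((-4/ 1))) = -213/ 250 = -0.85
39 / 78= 1 / 2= 0.50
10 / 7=1.43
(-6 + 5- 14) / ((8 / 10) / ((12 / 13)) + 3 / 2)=-450 / 71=-6.34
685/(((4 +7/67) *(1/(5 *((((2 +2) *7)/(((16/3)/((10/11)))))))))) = 963795/242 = 3982.62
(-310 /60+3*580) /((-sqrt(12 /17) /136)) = -353906*sqrt(51) /9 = -280821.60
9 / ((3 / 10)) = 30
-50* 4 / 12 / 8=-25 / 12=-2.08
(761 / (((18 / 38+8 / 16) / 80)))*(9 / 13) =20820960 / 481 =43286.82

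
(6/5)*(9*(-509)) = -27486/5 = -5497.20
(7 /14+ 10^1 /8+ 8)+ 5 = 59 /4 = 14.75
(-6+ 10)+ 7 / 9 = 43 / 9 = 4.78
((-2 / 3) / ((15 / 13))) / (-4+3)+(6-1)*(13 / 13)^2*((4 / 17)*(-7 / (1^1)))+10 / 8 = -19607 / 3060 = -6.41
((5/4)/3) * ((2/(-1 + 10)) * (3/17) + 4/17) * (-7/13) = -245/3978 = -0.06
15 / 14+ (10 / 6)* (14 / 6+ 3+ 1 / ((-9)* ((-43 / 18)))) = 54385 / 5418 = 10.04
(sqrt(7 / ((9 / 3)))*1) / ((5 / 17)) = 17*sqrt(21) / 15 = 5.19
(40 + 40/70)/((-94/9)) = -1278/329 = -3.88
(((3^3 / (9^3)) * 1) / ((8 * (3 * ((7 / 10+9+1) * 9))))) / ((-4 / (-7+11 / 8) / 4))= 25 / 277344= 0.00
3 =3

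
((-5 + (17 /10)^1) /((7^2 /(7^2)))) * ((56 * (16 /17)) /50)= -7392 /2125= -3.48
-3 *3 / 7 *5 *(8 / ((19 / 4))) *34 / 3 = -16320 / 133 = -122.71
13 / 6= 2.17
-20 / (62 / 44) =-440 / 31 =-14.19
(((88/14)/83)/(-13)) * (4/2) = -88/7553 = -0.01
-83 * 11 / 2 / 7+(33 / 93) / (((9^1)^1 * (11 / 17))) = -254489 / 3906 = -65.15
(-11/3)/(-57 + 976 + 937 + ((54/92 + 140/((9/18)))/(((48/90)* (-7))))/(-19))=-538384/273101007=-0.00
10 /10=1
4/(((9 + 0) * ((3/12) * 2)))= 8/9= 0.89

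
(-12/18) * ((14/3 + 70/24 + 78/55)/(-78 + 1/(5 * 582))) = 576277/7490307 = 0.08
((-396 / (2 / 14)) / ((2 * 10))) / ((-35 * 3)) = 33 / 25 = 1.32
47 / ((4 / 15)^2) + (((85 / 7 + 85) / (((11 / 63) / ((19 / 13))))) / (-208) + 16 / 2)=19780597 / 29744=665.03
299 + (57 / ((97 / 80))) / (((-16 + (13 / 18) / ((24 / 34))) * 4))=18715693 / 62759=298.22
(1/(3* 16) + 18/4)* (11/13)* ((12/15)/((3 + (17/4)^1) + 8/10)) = 341/897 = 0.38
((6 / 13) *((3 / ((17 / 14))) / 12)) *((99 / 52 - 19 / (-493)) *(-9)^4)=1210.97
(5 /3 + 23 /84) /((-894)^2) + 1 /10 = 33568727 /335679120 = 0.10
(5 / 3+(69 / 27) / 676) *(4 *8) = 81304 / 1521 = 53.45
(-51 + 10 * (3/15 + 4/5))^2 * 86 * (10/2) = 722830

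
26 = 26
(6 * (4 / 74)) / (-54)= -0.01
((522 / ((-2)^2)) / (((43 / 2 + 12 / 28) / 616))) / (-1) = -1125432 / 307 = -3665.90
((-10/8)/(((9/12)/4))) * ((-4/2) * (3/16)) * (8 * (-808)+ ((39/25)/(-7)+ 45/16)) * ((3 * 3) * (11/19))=-84168.37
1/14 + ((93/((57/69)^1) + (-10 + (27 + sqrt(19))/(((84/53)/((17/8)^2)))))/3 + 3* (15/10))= 68.55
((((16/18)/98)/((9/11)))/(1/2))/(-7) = -88/27783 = -0.00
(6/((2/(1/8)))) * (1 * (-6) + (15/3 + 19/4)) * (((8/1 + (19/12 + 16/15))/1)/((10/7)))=13419/1280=10.48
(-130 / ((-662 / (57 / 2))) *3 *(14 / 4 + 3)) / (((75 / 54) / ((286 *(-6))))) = -223158078 / 1655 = -134838.72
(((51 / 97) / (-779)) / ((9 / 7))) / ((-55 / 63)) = 2499 / 4155965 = 0.00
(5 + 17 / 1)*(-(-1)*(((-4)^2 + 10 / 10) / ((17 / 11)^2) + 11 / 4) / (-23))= -7381 / 782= -9.44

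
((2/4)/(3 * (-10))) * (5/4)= -1/48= -0.02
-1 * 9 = -9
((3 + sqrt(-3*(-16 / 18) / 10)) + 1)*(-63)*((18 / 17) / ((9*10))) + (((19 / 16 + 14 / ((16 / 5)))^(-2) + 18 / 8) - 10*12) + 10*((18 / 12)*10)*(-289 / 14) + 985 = -42079711141 / 18851980 - 42*sqrt(15) / 425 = -2232.49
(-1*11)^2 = 121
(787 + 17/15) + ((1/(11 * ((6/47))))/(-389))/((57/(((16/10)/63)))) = 36331107914/46097667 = 788.13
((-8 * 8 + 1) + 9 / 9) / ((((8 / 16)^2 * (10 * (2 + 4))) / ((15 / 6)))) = -31 / 3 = -10.33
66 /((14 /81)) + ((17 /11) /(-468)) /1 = 13760485 /36036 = 381.85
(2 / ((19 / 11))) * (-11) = -242 / 19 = -12.74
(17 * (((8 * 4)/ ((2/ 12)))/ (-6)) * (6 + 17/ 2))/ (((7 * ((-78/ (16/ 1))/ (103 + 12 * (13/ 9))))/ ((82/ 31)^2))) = 153176377856/ 787059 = 194618.67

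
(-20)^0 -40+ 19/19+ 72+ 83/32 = 1171/32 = 36.59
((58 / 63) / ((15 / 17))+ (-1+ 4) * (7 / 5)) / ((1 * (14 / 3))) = 991 / 882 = 1.12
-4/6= -2/3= -0.67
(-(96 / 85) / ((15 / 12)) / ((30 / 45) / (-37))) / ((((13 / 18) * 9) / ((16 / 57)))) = 227328 / 104975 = 2.17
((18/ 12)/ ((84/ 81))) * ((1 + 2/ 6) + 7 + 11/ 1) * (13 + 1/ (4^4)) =2606607/ 7168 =363.64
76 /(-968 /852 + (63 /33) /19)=-3383292 /46105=-73.38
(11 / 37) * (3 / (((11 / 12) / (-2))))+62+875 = 34597 / 37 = 935.05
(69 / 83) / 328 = 69 / 27224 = 0.00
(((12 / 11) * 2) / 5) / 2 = 12 / 55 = 0.22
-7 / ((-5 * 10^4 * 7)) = 0.00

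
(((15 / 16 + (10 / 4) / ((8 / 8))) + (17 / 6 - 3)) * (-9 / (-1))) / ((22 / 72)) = 4239 / 44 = 96.34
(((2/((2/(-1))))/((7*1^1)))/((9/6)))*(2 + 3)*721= -1030/3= -343.33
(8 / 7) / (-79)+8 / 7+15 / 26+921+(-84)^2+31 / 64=3671193259 / 460096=7979.19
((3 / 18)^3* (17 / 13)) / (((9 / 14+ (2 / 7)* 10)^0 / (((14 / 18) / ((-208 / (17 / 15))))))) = -2023 / 78848640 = -0.00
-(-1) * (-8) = -8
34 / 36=17 / 18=0.94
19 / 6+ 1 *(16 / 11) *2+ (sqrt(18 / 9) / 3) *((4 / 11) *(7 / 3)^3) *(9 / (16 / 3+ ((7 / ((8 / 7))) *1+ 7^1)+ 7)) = 10976 *sqrt(2) / 20163+ 401 / 66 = 6.85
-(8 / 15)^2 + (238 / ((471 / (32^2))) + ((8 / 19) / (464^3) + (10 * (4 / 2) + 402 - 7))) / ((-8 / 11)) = -85981978275163103 / 67048599859200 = -1282.38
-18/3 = -6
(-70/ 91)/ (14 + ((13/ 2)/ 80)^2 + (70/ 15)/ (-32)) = -768000/ 13838591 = -0.06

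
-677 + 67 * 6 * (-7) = -3491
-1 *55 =-55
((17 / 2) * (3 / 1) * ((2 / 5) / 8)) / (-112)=-51 / 4480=-0.01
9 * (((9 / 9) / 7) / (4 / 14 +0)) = 4.50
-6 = -6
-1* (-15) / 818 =15 / 818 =0.02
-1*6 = -6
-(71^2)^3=-128100283921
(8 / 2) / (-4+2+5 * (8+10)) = 1 / 22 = 0.05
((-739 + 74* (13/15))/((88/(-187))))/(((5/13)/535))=239378581/120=1994821.51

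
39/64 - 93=-5913/64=-92.39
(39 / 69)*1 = 13 / 23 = 0.57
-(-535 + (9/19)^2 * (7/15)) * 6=5792916/1805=3209.37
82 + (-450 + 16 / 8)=-366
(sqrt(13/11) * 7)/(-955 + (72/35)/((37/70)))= -259 * sqrt(143)/387101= -0.01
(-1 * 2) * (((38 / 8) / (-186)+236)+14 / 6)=-476.62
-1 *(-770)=770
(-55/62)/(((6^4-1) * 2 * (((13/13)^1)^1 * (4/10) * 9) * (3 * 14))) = -55/24279696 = -0.00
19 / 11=1.73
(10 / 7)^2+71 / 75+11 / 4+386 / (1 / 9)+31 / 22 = 562901401 / 161700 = 3481.15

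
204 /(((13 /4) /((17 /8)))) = 1734 /13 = 133.38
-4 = -4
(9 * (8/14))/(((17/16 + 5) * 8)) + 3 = 2109/679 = 3.11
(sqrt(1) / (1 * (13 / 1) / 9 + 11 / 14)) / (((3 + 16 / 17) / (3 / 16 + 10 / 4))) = 46053 / 150616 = 0.31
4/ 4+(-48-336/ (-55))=-2249/ 55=-40.89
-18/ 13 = -1.38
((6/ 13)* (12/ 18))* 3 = 12/ 13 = 0.92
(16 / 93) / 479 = 16 / 44547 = 0.00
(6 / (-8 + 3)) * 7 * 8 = -336 / 5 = -67.20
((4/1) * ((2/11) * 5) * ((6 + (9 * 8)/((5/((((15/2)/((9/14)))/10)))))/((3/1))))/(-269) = -304/2959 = -0.10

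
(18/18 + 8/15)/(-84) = -23/1260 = -0.02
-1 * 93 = -93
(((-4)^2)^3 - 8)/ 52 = 78.62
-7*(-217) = 1519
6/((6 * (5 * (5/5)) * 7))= 1/35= 0.03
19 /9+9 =100 /9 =11.11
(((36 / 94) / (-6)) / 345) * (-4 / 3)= 4 / 16215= 0.00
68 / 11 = 6.18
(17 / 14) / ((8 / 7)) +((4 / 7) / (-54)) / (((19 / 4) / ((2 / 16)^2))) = 61045 / 57456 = 1.06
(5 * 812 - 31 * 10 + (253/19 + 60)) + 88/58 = 2107483/551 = 3824.83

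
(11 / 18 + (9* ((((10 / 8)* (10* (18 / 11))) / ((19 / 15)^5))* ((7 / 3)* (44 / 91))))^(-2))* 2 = 2570013640431943369 / 2101890673828125000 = 1.22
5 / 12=0.42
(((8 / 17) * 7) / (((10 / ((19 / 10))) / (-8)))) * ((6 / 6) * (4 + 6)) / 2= -2128 / 85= -25.04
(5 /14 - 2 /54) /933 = 121 /352674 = 0.00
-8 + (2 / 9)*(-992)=-2056 / 9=-228.44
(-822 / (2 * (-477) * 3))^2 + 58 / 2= 6617110 / 227529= 29.08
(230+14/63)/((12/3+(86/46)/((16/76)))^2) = 17537408/12638025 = 1.39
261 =261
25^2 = 625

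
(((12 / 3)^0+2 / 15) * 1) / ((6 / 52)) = 442 / 45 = 9.82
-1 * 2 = -2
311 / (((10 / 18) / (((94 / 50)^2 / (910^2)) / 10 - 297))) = -4302512583192009 / 25878125000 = -166260.60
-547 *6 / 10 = -1641 / 5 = -328.20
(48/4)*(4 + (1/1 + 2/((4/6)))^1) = 96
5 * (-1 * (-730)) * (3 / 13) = 10950 / 13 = 842.31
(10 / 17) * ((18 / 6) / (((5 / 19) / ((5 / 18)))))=1.86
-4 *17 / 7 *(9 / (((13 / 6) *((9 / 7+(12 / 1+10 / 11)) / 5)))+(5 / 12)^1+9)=-31536649 / 298389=-105.69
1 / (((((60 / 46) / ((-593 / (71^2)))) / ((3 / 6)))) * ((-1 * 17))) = 13639 / 5141820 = 0.00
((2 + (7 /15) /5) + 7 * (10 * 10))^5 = 404837340517102916755057 /2373046875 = 170598122094449.95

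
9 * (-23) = -207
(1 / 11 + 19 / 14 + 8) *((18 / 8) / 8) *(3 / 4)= 39285 / 19712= 1.99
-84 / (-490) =6 / 35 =0.17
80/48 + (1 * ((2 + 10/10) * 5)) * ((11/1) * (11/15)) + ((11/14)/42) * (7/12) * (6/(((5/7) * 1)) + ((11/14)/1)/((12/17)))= 103952221/846720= 122.77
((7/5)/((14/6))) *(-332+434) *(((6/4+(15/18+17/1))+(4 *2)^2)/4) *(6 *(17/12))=21675/2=10837.50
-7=-7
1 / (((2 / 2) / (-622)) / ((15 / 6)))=-1555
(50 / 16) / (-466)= -0.01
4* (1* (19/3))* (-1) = -76/3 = -25.33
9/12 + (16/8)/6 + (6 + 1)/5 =149/60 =2.48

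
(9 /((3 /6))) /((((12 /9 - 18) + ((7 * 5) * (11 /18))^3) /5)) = 104976 /11393885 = 0.01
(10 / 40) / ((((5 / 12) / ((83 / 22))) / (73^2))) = 1326921 / 110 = 12062.92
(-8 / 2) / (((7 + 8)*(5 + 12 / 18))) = -4 / 85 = -0.05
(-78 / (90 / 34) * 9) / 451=-1326 / 2255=-0.59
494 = 494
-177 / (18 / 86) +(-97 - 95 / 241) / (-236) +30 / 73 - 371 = -3786087748 / 3113961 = -1215.84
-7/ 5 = -1.40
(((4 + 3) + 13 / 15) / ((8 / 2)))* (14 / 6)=413 / 90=4.59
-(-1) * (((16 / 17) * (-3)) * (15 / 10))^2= 5184 / 289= 17.94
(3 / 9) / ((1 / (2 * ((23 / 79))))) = 46 / 237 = 0.19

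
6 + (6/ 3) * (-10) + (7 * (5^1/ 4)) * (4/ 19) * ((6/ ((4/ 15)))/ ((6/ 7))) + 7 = 3143/ 76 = 41.36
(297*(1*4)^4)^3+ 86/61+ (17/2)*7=53622748999589127/122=439530729504828.91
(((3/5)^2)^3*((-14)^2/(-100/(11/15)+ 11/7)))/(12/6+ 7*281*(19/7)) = -224532/17676734375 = -0.00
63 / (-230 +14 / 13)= -273 / 992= -0.28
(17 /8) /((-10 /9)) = -153 /80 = -1.91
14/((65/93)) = 1302/65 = 20.03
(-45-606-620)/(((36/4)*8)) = -1271/72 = -17.65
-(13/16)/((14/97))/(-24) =1261/5376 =0.23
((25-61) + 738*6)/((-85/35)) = -30744/17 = -1808.47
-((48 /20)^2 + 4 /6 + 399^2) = -159207.43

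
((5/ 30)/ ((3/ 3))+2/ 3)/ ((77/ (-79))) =-0.85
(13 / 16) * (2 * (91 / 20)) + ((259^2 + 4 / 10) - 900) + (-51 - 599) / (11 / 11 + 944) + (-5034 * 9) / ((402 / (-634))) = 278871377801 / 2026080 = 137640.85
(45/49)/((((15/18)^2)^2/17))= 198288/6125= 32.37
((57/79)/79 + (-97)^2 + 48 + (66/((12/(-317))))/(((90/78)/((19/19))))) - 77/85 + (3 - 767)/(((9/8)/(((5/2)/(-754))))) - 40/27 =85812003376763/10799613630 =7945.84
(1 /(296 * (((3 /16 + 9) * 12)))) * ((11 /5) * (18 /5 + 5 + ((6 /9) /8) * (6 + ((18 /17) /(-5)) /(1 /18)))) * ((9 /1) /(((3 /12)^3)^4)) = 89397.56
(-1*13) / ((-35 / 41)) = 533 / 35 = 15.23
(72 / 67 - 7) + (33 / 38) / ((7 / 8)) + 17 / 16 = -551825 / 142576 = -3.87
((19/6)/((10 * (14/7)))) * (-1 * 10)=-19/12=-1.58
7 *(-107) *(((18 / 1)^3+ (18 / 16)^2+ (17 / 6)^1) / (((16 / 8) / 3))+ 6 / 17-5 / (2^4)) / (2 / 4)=-14267787135 / 1088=-13113774.94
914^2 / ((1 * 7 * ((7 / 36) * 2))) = 15037128 / 49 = 306880.16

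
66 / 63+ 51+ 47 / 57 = 7032 / 133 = 52.87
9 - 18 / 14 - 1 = 47 / 7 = 6.71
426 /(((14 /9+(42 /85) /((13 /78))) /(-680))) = -110802600 /1729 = -64084.79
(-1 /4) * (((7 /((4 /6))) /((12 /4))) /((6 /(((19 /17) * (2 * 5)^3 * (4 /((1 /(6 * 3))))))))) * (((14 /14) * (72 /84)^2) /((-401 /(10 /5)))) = 2052000 /47719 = 43.00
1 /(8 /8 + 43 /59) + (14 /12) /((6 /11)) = 1663 /612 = 2.72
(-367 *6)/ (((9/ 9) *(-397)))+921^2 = 336753879/ 397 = 848246.55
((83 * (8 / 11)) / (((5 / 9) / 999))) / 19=5970024 / 1045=5712.94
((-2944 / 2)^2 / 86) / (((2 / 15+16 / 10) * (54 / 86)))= 2708480 / 117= 23149.40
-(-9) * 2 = 18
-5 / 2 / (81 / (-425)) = 2125 / 162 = 13.12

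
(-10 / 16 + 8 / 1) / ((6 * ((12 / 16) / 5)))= 8.19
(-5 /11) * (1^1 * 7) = -35 /11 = -3.18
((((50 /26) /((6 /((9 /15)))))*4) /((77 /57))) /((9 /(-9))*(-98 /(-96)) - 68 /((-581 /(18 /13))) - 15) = -454176 /12648911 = -0.04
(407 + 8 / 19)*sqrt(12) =15482*sqrt(3) / 19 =1411.35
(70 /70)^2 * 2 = 2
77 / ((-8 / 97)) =-7469 / 8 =-933.62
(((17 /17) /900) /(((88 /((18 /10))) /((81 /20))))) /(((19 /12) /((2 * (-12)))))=-729 /522500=-0.00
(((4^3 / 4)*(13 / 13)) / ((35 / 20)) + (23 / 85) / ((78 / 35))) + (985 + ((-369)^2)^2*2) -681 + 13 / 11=3785905010845459 / 102102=37079636156.45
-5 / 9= -0.56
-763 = -763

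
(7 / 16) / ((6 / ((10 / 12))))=35 / 576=0.06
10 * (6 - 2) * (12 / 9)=160 / 3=53.33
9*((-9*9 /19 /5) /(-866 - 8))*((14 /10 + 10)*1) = 2187 /21850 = 0.10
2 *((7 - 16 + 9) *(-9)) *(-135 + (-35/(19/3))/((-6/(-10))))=0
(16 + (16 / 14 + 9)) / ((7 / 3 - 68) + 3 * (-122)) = -549 / 9065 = -0.06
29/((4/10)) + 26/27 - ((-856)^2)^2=-28992710463617/54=-536902045622.54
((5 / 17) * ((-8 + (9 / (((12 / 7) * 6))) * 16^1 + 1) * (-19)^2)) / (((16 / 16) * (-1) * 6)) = -12635 / 102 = -123.87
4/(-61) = -4/61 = -0.07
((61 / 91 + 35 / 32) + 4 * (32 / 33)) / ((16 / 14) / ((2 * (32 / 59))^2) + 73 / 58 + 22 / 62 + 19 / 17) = 132597019696 / 86998836639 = 1.52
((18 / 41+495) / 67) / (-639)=-2257 / 195037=-0.01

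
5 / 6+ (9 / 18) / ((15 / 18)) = 43 / 30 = 1.43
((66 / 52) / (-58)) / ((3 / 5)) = -55 / 1508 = -0.04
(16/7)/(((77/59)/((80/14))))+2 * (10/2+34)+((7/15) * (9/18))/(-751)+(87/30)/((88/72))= 3841422764/42502845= 90.38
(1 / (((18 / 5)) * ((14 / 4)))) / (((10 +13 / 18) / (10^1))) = 100 / 1351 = 0.07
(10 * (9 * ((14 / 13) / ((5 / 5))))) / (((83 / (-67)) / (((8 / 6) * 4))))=-417.28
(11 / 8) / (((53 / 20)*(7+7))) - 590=-875505 / 1484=-589.96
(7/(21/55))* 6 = 110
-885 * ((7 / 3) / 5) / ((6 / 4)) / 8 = -413 / 12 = -34.42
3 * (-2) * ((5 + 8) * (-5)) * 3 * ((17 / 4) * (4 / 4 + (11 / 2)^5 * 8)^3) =41545828493970474375 / 128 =324576785109144331.05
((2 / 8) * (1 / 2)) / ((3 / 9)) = 3 / 8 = 0.38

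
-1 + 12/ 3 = 3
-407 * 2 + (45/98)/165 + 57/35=-4378667/5390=-812.37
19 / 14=1.36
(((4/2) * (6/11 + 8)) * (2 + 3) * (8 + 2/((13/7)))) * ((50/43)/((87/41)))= 227386000/534963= 425.05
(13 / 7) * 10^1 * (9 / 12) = 195 / 14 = 13.93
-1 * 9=-9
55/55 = 1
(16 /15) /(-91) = -16 /1365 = -0.01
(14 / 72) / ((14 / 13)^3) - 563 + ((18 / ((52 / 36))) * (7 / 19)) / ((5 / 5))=-1945883165 / 3485664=-558.25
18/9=2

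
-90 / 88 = -45 / 44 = -1.02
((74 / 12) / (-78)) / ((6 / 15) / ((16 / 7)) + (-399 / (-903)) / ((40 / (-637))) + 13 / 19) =151145 / 11809863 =0.01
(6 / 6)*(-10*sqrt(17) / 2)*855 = -4275*sqrt(17) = -17626.28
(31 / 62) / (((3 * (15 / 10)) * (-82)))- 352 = -259777 / 738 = -352.00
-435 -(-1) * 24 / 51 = -7387 / 17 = -434.53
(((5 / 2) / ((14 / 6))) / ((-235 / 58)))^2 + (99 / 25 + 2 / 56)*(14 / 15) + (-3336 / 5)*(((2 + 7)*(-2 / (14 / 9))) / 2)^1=313684677427 / 81180750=3864.03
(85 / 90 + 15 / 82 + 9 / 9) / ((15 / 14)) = 1.99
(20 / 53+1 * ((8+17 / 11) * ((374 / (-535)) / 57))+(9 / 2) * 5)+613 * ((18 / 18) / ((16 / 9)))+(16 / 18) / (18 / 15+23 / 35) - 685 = -63930470323 / 201706128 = -316.95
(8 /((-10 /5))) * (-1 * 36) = 144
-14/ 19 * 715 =-10010/ 19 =-526.84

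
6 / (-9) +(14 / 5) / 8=-19 / 60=-0.32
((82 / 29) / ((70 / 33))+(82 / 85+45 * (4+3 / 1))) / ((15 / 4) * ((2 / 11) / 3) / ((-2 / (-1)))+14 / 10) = 240898768 / 1149183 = 209.63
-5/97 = -0.05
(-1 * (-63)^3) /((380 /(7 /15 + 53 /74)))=109437237 /140600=778.36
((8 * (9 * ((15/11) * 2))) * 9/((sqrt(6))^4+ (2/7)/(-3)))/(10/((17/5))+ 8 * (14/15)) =26025300/5503069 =4.73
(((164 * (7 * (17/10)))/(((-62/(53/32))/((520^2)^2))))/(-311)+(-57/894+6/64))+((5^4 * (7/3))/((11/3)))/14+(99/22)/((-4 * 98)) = 303686224621648304575/24776907232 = 12256825348.62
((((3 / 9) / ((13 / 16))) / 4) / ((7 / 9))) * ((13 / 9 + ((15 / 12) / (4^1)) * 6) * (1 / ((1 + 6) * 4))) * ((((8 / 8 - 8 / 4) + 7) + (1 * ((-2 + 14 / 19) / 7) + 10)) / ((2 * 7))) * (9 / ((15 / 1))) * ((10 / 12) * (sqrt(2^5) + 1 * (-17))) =-0.10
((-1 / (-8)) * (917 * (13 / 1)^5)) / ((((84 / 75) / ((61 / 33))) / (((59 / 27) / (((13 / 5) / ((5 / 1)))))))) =8416016318125 / 28512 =295174534.17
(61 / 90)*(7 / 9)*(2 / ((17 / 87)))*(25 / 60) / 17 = 12383 / 93636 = 0.13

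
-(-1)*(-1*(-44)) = 44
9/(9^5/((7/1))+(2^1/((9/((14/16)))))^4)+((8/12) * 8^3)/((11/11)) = 101560291326208/297538985973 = 341.33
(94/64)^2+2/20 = 11557/5120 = 2.26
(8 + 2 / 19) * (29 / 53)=4466 / 1007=4.43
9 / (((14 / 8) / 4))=144 / 7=20.57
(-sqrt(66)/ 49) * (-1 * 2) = 0.33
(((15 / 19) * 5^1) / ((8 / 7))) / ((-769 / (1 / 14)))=-75 / 233776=-0.00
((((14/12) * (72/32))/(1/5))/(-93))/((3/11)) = -385/744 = -0.52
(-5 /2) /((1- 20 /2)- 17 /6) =15 /71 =0.21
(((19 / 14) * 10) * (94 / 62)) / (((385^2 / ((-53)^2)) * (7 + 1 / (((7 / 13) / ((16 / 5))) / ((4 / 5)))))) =12542185 / 378074543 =0.03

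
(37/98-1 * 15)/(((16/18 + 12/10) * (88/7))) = -64485/115808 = -0.56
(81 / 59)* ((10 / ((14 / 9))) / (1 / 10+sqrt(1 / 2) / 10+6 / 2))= 2259900 / 793373 -36450* sqrt(2) / 793373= 2.78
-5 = -5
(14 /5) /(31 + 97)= 7 /320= 0.02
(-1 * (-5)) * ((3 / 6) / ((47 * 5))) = 1 / 94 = 0.01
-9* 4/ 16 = -9/ 4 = -2.25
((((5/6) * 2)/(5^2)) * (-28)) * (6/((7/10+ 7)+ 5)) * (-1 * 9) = 1008/127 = 7.94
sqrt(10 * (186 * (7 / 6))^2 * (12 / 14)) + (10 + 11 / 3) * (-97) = -3977 / 3 + 62 * sqrt(105) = -690.36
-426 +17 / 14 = -5947 / 14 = -424.79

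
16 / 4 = 4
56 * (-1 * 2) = -112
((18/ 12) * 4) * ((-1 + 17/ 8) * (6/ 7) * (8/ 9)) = 36/ 7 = 5.14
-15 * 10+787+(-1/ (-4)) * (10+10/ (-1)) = 637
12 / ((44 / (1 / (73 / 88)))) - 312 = -311.67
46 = 46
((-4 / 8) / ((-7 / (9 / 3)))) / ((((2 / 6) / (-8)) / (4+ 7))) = -396 / 7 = -56.57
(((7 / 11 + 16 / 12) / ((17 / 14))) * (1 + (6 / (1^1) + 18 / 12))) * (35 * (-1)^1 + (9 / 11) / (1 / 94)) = 209755 / 363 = 577.84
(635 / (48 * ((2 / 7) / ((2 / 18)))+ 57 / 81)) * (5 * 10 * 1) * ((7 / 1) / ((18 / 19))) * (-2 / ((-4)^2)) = -44338875 / 187688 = -236.24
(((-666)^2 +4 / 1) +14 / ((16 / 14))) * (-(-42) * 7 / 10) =260820483 / 20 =13041024.15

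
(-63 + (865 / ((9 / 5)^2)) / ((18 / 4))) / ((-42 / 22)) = 29447 / 15309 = 1.92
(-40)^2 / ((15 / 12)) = 1280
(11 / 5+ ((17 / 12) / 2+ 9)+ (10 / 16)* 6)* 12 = 187.90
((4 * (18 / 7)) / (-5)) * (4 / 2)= -144 / 35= -4.11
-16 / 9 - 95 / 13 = -1063 / 117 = -9.09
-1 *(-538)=538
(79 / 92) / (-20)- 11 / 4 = -5139 / 1840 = -2.79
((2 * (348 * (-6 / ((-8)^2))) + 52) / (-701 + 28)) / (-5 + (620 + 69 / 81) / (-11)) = -15741 / 49123616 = -0.00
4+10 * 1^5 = 14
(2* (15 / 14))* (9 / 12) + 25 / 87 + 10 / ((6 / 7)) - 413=-973033 / 2436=-399.44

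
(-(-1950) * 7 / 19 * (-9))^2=15092122500 / 361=41806433.52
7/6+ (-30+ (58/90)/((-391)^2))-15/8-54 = -4662105863/55037160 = -84.71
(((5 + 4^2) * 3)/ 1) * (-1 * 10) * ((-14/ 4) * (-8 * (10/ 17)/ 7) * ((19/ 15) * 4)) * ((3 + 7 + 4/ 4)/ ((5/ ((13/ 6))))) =-35800.47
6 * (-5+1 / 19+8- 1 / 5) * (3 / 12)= 813 / 190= 4.28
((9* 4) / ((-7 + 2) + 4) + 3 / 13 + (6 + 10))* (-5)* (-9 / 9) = -1285 / 13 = -98.85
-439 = -439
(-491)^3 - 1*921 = -118371692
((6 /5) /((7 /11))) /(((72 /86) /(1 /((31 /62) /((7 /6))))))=473 /90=5.26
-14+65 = 51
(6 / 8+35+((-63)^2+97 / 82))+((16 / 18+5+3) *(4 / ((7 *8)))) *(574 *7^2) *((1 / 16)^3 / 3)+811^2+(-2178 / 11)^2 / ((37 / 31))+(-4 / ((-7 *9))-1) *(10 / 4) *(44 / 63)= 1070593884285115 / 1541369088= 694573.35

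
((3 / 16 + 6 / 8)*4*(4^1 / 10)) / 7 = 0.21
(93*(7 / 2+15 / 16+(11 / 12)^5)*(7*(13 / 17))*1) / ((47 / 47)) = 3569250503 / 1410048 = 2531.30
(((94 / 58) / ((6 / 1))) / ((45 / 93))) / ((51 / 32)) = 23312 / 66555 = 0.35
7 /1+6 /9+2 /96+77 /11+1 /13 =3071 /208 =14.76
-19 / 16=-1.19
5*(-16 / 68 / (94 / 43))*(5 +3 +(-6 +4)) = -2580 / 799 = -3.23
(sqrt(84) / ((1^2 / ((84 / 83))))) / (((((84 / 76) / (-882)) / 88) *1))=-11797632 *sqrt(21) / 83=-651367.97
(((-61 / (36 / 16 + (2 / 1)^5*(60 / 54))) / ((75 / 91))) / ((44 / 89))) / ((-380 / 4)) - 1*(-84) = 2988196617 / 35556125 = 84.04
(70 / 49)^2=100 / 49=2.04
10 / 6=5 / 3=1.67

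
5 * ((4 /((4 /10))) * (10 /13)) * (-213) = -106500 /13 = -8192.31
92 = 92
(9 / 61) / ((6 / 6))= 0.15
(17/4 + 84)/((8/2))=353/16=22.06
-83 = -83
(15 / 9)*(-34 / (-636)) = 85 / 954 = 0.09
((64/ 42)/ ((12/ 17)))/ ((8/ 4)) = 1.08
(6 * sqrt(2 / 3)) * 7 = 14 * sqrt(6) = 34.29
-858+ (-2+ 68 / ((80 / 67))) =-16061 / 20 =-803.05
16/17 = 0.94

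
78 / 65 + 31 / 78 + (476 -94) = 149603 / 390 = 383.60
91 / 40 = 2.28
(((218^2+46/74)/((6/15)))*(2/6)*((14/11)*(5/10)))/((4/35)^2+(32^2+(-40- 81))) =25130623875/900439474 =27.91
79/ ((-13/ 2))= -158/ 13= -12.15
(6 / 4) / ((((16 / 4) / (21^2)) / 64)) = 10584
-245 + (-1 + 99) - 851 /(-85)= -11644 /85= -136.99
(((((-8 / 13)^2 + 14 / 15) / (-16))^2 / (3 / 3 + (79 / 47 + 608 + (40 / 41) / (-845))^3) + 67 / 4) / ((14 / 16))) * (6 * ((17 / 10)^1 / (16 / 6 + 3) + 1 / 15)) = 20767319555201122952671693757093 / 493118171255598178345297578000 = 42.11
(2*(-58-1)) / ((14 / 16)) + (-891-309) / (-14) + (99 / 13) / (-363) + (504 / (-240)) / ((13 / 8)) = -252533 / 5005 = -50.46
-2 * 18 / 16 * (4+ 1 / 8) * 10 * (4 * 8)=-2970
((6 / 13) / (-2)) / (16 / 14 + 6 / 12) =-0.14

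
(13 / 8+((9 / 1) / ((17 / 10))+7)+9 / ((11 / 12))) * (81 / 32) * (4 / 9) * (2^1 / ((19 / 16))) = 44.98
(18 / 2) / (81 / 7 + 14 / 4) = 126 / 211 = 0.60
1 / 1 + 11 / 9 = 20 / 9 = 2.22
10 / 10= 1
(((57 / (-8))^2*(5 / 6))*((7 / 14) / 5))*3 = 3249 / 256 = 12.69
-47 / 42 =-1.12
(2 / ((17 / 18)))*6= 12.71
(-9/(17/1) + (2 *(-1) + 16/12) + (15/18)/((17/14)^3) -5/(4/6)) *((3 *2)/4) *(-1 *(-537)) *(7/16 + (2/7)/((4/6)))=-12637989447/2201024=-5741.87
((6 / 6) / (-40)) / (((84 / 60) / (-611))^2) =-1866605 / 392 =-4761.75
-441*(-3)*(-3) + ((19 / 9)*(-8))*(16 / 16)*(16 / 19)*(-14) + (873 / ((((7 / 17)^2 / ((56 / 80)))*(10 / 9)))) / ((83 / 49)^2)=-2639.33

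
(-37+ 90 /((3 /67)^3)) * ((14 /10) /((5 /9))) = 63157899 /25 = 2526315.96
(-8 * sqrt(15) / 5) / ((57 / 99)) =-264 * sqrt(15) / 95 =-10.76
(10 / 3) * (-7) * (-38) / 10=266 / 3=88.67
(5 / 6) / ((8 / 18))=15 / 8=1.88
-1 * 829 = -829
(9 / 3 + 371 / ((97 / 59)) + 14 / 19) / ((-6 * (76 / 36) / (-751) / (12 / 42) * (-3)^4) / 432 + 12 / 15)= 8466834080 / 29935849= 282.83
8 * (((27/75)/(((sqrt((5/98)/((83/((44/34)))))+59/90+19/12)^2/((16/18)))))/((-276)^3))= -37270604257933872/1533599735408311359395567+3370310536320 * sqrt(77605)/1533599735408311359395567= -0.00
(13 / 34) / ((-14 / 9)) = -117 / 476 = -0.25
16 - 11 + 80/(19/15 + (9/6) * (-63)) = 11585/2797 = 4.14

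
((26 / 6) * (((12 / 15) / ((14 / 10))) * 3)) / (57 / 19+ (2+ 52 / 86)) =2236 / 1687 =1.33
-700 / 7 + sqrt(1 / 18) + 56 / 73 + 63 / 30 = -70907 / 730 + sqrt(2) / 6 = -96.90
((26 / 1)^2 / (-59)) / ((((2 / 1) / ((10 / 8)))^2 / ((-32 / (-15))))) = -1690 / 177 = -9.55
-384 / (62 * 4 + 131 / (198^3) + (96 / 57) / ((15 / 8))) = -283172060160 / 183544358749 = -1.54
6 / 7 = 0.86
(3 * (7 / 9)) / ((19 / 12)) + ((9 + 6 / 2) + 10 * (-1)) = 66 / 19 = 3.47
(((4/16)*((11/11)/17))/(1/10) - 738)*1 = -25087/34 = -737.85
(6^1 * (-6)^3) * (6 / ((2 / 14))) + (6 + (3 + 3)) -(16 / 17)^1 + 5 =-925071 / 17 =-54415.94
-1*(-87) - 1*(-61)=148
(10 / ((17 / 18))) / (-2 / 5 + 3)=900 / 221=4.07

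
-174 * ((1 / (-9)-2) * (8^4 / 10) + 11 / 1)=2228186 / 15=148545.73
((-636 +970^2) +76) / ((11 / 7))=6582380 / 11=598398.18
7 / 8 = 0.88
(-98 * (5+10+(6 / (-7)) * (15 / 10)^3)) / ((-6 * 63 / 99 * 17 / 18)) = 11187 / 34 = 329.03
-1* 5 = -5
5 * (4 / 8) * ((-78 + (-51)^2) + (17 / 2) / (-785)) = 6307.47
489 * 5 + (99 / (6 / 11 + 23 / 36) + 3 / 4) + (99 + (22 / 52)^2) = 208339093 / 79261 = 2628.52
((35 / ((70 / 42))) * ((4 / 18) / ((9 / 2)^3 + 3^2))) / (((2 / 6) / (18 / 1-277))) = -29008 / 801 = -36.21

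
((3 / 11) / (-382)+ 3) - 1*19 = -67235 / 4202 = -16.00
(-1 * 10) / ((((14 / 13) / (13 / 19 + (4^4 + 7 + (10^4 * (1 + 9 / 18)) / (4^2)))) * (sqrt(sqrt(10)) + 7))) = -48459775 / 30286 - 988975 * sqrt(10) / 30286 + 988975 * 10^(3 / 4) / 212002 + 6922825 * 10^(1 / 4) / 30286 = -1270.62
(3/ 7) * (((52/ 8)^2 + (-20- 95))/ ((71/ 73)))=-63729/ 1988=-32.06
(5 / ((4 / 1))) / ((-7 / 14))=-5 / 2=-2.50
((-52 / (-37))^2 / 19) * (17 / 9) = 45968 / 234099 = 0.20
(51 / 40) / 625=51 / 25000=0.00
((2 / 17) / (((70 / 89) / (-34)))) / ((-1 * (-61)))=-178 / 2135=-0.08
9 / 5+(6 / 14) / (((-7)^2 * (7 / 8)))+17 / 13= 486562 / 156065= 3.12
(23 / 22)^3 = 12167 / 10648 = 1.14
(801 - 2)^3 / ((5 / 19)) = 9691565581 / 5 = 1938313116.20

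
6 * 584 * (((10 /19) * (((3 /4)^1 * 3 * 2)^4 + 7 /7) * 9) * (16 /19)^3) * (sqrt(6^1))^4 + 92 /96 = 458762762697863 /3127704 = 146677167.24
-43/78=-0.55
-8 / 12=-2 / 3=-0.67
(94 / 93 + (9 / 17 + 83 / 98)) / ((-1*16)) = -369853 / 2479008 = -0.15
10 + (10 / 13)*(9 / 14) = 955 / 91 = 10.49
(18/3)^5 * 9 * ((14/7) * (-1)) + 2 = -139966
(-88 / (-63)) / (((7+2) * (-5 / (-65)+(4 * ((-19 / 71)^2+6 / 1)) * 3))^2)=377922519832 / 116582360054227767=0.00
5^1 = 5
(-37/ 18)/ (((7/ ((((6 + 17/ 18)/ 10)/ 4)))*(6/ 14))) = -925/ 7776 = -0.12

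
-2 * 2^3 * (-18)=288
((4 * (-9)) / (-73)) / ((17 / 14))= 504 / 1241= 0.41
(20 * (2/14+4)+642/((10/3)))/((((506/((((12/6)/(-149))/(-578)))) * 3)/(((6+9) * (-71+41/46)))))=-31092225/7016014852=-0.00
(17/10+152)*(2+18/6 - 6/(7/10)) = -7685/14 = -548.93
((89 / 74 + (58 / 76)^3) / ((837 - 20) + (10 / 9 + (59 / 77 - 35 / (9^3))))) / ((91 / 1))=26817115743 / 1213130473536904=0.00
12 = 12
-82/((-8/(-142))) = -2911/2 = -1455.50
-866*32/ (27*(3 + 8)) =-27712/ 297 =-93.31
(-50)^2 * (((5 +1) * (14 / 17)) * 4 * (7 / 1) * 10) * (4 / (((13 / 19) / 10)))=44688000000 / 221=202208144.80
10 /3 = 3.33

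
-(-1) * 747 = 747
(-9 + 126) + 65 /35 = 832 /7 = 118.86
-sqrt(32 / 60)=-2*sqrt(30) / 15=-0.73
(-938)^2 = 879844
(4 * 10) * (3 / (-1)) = -120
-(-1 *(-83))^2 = -6889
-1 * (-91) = 91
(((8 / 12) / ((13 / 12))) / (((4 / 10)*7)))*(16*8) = 2560 / 91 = 28.13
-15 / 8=-1.88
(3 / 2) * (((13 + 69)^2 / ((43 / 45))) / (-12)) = -75645 / 86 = -879.59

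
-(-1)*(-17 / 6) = -17 / 6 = -2.83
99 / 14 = 7.07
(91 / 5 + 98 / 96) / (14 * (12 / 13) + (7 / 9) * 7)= 25701 / 24560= 1.05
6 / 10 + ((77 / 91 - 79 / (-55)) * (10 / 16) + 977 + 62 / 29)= 20344446 / 20735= 981.16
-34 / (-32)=17 / 16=1.06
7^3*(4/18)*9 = 686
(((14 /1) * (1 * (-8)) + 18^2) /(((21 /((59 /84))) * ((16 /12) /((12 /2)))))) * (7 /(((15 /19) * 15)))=18.86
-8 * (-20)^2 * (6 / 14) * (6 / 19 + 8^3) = -93446400 / 133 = -702604.51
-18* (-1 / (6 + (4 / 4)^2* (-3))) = 6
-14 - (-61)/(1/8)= 474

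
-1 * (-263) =263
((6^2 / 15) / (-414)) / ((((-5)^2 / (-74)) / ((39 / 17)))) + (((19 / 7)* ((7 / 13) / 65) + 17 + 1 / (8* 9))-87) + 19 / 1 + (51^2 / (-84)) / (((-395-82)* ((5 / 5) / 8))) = -11121234778103 / 220637781000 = -50.40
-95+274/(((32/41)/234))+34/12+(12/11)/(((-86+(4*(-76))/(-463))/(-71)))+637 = 431321242973/5215848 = 82694.37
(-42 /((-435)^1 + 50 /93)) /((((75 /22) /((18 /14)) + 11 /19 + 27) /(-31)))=-151841844 /1531713145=-0.10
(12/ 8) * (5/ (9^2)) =5/ 54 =0.09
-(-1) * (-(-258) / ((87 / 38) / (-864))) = -2823552 / 29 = -97363.86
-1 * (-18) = 18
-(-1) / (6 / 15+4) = 0.23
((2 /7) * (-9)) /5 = -18 /35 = -0.51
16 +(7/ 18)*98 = 54.11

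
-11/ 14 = -0.79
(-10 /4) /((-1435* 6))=1 /3444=0.00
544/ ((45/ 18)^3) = 4352/ 125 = 34.82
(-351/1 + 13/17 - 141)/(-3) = 8351/51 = 163.75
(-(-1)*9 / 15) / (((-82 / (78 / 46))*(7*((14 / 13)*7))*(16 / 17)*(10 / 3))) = -77571 / 1035036800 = -0.00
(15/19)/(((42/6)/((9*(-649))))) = -87615/133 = -658.76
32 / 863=0.04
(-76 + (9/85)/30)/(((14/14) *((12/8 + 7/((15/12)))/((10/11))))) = -9.73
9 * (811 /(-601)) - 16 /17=-133699 /10217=-13.09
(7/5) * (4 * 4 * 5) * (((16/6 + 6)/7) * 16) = 6656/3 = 2218.67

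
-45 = -45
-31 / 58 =-0.53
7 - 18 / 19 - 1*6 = 0.05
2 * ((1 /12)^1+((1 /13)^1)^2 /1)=181 /1014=0.18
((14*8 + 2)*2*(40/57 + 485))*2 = 221480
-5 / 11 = -0.45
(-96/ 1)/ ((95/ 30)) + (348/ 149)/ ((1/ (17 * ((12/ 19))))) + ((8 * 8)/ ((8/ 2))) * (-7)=-331904/ 2831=-117.24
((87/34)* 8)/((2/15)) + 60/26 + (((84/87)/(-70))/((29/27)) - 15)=130868691/929305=140.82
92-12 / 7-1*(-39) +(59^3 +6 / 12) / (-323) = -2290683 / 4522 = -506.56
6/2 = 3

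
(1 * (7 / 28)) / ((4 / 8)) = 1 / 2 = 0.50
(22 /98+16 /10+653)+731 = 339527 /245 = 1385.82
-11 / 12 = -0.92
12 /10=6 /5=1.20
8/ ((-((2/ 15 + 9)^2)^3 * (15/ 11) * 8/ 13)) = -108590625/ 6611856250609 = -0.00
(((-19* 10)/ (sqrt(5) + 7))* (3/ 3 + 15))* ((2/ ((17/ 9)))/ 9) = -10640/ 187 + 1520* sqrt(5)/ 187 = -38.72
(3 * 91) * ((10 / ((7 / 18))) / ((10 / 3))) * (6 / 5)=2527.20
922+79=1001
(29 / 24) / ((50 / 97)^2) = 272861 / 60000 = 4.55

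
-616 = -616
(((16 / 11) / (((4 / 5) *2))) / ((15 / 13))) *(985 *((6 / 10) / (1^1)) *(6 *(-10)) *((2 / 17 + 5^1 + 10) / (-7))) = 60337.08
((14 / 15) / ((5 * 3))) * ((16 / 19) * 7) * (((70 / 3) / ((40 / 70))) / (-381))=-38416 / 977265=-0.04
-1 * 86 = -86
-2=-2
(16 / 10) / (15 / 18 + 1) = 48 / 55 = 0.87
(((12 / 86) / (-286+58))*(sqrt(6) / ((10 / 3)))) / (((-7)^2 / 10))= -3*sqrt(6) / 80066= -0.00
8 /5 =1.60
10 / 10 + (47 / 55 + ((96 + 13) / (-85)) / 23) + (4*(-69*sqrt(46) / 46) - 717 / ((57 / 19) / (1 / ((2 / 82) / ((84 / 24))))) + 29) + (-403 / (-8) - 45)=-5894146521 / 172040 - 6*sqrt(46)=-34301.02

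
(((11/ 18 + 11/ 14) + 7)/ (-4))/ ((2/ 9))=-529/ 56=-9.45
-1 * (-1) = 1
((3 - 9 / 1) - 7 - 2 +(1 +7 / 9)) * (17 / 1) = -2023 / 9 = -224.78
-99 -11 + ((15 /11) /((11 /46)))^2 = -1134410 /14641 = -77.48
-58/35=-1.66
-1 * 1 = -1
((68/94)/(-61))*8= -272/2867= -0.09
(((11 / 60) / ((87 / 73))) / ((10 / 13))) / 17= 10439 / 887400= 0.01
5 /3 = 1.67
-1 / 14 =-0.07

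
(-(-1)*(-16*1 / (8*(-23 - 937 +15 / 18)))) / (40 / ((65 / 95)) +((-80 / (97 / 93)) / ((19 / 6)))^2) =132469311 / 40985582105050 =0.00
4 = 4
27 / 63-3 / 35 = 0.34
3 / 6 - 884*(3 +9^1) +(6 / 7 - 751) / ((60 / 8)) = -2248579 / 210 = -10707.52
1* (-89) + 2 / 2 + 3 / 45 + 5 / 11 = -14434 / 165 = -87.48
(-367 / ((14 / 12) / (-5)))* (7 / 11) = 11010 / 11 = 1000.91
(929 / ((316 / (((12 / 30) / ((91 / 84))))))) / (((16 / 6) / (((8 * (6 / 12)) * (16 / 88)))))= 16722 / 56485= 0.30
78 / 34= 39 / 17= 2.29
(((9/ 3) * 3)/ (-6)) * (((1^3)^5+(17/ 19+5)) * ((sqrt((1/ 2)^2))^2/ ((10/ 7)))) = -2751/ 1520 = -1.81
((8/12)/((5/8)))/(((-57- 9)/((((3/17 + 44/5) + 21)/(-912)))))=0.00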